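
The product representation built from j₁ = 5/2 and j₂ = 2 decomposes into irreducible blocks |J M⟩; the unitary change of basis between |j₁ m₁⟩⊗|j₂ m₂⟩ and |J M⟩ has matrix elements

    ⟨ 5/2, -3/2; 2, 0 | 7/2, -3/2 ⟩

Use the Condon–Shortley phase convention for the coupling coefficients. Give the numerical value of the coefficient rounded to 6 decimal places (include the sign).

j₁+j₂−J=1  J+j₁−j₂=4  J−j₁+j₂=3  j₁+j₂+J+1=9
(j₁±m₁, j₂±m₂, J±M) = (1,4,2,2,2,5)
P² = 512/7
sum k=0..1:
  [0] +1/48 = 1/48
  [1] −1/12 = -1/12
S = -1/16
C² = P²·S² = 2/7 ; C = -0.534522

-0.534522  (= −√(2/7))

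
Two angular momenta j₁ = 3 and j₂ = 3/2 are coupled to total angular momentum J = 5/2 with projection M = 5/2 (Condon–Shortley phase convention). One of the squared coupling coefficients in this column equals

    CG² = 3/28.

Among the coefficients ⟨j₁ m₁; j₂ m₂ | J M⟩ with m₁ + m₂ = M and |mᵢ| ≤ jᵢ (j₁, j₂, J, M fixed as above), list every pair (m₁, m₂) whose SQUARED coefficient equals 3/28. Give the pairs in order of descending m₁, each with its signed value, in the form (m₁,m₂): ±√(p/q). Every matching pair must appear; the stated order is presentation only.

(1,3/2): +√(3/28)

Admissible pairs with m₁+m₂ = M = 5/2: (1,3/2), (2,1/2), (3,-1/2)
  (m₁,m₂)=(3,-1/2): CG² = 15/28, CG = +√(15/28)
  (m₁,m₂)=(2,1/2): CG² = 5/14, CG = −√(5/14)
  (m₁,m₂)=(1,3/2): CG² = 3/28, CG = +√(3/28)   ← matches the target
Pairs with CG² = 3/28: (1,3/2): +√(3/28)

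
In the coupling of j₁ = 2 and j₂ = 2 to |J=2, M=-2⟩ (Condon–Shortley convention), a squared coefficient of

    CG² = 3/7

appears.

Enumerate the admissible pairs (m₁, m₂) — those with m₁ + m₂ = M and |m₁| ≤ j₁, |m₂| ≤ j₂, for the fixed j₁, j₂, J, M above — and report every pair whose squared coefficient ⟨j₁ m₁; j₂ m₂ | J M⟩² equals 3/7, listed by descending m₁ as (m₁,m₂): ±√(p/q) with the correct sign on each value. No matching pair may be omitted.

Admissible pairs with m₁+m₂ = M = -2: (-2,0), (-1,-1), (0,-2)
  (m₁,m₂)=(0,-2): CG² = 2/7, CG = +√(2/7)
  (m₁,m₂)=(-1,-1): CG² = 3/7, CG = −√(3/7)   ← matches the target
  (m₁,m₂)=(-2,0): CG² = 2/7, CG = +√(2/7)
Pairs with CG² = 3/7: (-1,-1): −√(3/7)

(-1,-1): −√(3/7)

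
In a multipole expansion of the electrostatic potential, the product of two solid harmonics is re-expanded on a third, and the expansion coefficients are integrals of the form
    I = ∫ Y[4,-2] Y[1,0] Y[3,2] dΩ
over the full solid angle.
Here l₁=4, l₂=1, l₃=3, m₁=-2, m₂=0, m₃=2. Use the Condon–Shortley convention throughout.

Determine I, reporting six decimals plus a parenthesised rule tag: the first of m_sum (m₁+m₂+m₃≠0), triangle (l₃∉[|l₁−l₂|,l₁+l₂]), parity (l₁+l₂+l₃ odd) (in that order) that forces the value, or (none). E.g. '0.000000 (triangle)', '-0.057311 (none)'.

0.213244 (none)

Checks pass: Σm=0; 8 even; l₃=3∈[3,5].
(2·4+1)(2·1+1)(2·3+1) = 189
Δ: 2! 6! 0! / 9! → 1/252
sum: t=1:−1/36 = -1/36
3j²(4 1 3; 0 0 0) = Δ·Π!·Σ² = 4/63  (sign +1)
sum: t=1:−1/120 = -1/120
3j²(4 1 3; -2 0 2) = Δ·Π!·Σ² = 1/21  (sign +1)
combine: 4πI² = 189·4/63·1/21 = 4/7
take √, sign +1: I = 0.21324362
No selection rule forces the value: the integral is nonzero (none).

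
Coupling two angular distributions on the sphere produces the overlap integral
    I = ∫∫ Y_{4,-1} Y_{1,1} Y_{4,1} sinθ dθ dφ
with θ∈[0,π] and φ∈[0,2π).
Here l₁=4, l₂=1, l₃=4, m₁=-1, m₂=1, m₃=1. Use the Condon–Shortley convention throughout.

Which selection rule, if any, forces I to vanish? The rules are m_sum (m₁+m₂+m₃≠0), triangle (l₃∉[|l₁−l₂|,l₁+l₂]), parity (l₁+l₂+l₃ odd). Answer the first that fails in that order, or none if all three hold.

m₁+m₂+m₃ = -1 + 1 + 1 = 1  ✗
triangle: |4−1|=3 ≤ l₃=4 ≤ 4+1=5
parity: l₁+l₂+l₃ = 9 is odd

m_sum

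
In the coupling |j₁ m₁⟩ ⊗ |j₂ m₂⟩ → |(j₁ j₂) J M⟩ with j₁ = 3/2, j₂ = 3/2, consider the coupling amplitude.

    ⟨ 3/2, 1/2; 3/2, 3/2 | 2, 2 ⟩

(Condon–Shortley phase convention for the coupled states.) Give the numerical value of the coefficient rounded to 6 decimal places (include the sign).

√[5·1!2!2!/6! · 2!1!3!0!4!0!] = √(8)
  +(−1)^1/∏(1,0,0,2,2,0)! = -1/4  (running -1/4)
⟨..|..⟩ = √(8)·(-1/4) = -0.707107

−√(1/2) = -0.707107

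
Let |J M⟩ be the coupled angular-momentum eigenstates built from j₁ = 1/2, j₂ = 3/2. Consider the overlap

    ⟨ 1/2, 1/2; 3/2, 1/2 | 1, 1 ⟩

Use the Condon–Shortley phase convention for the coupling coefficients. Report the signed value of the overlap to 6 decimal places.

√[3·1!0!2!/4! · 1!0!2!1!2!0!] = √(1)
  +(−1)^0/∏(0,1,0,2,0,0)! = 1/2  (running 1/2)
⟨..|..⟩ = √(1)·(1/2) = +0.500000

+0.500000  (= +√(1/4))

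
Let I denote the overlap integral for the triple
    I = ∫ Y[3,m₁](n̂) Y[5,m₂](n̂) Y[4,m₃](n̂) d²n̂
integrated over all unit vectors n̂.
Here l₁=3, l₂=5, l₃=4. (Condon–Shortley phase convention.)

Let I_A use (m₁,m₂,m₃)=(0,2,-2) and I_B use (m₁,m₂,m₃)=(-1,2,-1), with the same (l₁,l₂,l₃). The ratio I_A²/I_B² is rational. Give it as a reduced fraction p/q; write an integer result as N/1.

l's match ⇒ only the (l;m) 3-j factors differ between A and B.
A: triangle coeff Δ(3,5,4) = 1/180180; Σ_t [1,3]: t=1:−1/8640 t=2:+1/480 t=3:−1/576 = 1/4320; (3j)²=1/2145 [(3 5 4; 0 2 -2)], sign=+1
B: triangle coeff Δ(3,5,4) = 1/180180; Σ_t [2,4]: t=2:+1/960 t=3:−1/288 t=4:+1/1728 = -1/540; (3j)²=128/6435 [(3 5 4; -1 2 -1)], sign=+1
I_A²/I_B² = (1/2145)/(128/6435) = 3/128

3/128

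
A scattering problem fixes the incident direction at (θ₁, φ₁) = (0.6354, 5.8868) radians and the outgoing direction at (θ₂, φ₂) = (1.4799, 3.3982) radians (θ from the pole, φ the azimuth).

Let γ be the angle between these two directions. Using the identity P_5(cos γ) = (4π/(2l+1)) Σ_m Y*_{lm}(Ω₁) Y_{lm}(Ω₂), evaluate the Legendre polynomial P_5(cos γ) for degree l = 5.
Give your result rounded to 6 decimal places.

Summing Y*_{l m}(θ₁,φ₁)·Y_{l m}(θ₂,φ₂) over m ∈ [−5, 5]; prefactor 4π/(2·5+1) = 1.142397:
  m=-5: (-0.013659, -0.031330) × (-0.129026, 0.435937) = (0.015420, -0.001912)  (running Σ = (0.015420, -0.001912))
  m=-4: (-0.002161, -0.146549) × (0.067862, -0.112099) = (-0.016575, -0.009703)  (running Σ = (-0.001154, -0.011615))
  m=-3: (0.130094, -0.324169) × (0.227143, -0.220175) = (-0.041824, -0.102276)  (running Σ = (-0.042978, -0.113891))
  m=-2: (0.318094, -0.322820) × (-0.129628, 0.073057) = (-0.017650, 0.065085)  (running Σ = (-0.060628, -0.048806))
  m=-1: (0.130247, -0.054513) × (-0.273368, 0.071729) = (-0.031695, 0.024245)  (running Σ = (-0.092323, -0.024561))
  m=0: (-0.367924, -0.000000) × (0.153159, 0.000000) = (-0.056351, -0.000000)  (running Σ = (-0.148674, -0.024561))
  m=1: (-0.130247, -0.054513) × (0.273368, 0.071729) = (-0.031695, -0.024245)  (running Σ = (-0.180369, -0.048806))
  m=2: (0.318094, 0.322820) × (-0.129628, -0.073057) = (-0.017650, -0.065085)  (running Σ = (-0.198019, -0.113891))
  m=3: (-0.130094, -0.324169) × (-0.227143, -0.220175) = (-0.041824, 0.102276)  (running Σ = (-0.239843, -0.011615))
  m=4: (-0.002161, 0.146549) × (0.067862, 0.112099) = (-0.016575, 0.009703)  (running Σ = (-0.256418, -0.001912))
  m=5: (0.013659, -0.031330) × (0.129026, 0.435937) = (0.015420, 0.001912)  (running Σ = (-0.240997, 0.000000))
Total Σ_m = (-0.240997, 0.000000). Multiply by 1.142397: (-0.275315, 0.000000). P_5(cos γ) = -0.275315

-0.275315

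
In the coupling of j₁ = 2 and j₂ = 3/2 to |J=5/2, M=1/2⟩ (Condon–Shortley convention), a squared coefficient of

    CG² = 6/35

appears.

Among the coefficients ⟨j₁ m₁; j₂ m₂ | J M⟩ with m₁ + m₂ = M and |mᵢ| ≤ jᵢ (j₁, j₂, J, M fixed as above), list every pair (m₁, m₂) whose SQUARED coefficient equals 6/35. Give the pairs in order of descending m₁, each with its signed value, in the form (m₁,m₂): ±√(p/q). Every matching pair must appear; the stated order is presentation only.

(2,-3/2): +√(6/35)

Admissible pairs with m₁+m₂ = M = 1/2: (-1,3/2), (0,1/2), (1,-1/2), (2,-3/2)
  (m₁,m₂)=(2,-3/2): CG² = 6/35, CG = +√(6/35)   ← matches the target
  (m₁,m₂)=(1,-1/2): CG² = 5/14, CG = +√(5/14)
  (m₁,m₂)=(0,1/2): CG² = 3/35, CG = −√(3/35)
  (m₁,m₂)=(-1,3/2): CG² = 27/70, CG = −√(27/70)
Pairs with CG² = 6/35: (2,-3/2): +√(6/35)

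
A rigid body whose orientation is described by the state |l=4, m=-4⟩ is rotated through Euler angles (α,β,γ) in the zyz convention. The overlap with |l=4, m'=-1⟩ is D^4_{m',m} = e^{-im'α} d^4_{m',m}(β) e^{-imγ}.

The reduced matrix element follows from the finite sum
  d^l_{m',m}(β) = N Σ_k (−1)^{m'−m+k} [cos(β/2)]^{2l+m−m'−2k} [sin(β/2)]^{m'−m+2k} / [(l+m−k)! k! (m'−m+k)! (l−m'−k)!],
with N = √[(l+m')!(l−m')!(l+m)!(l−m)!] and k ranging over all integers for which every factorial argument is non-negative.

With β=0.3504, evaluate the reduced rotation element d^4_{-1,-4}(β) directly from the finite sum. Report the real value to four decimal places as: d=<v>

d=-0.0367

d^4_{-1,-4}(β=0.3504) via the finite sum:
c=cos(0.350400/2)=0.984692, s=sin(0.350400/2)=0.174305; N=√[6·120·1·40320]=5387.986637
k: max(0,(-4)−(-1))=0 … min(4+(-4),4−(-1))=0
  k=0: (−1)^3·5387.9866/(720)·0.9847^5·0.1743^3 = -0.036688
d^4_{-1,-4}(0.3504) = -0.036688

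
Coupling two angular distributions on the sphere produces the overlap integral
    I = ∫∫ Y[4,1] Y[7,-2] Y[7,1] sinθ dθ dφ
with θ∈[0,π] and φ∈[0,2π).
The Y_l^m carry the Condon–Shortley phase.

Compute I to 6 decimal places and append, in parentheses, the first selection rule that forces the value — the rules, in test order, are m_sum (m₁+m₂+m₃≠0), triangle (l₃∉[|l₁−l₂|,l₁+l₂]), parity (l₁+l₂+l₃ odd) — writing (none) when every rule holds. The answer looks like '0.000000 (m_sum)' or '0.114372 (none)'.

m-sum 0 ✓  L=18 even ✓  3≤7≤11 ✓
Π(2lᵢ+1) = 9×15×15 = 2025
triangle coeff Δ(4,7,7) = 1/58198140
Σ_t [0,4]: t=0:+1/17418240 t=1:−1/622080 t=2:+1/230400 t=3:−1/622080 t=4:+1/17418240 = 1/806400
(3j)²=2268/230945 [(4 7 7; 0 0 0)], sign=-1
Σ_t [0,3]: t=0:+1/2073600 t=1:−1/414720 t=2:+1/725760 t=3:−1/11612160 = -37/58060800
(3j)²=4107/646646 [(4 7 7; 1 -2 1)], sign=-1
⇒ 4πI² = 269460270/2133423721
I = (+1)√(269460270/2133423721/(4π)) = 0.10025450
No selection rule forces the value: the integral is nonzero (none).

0.100255 (none)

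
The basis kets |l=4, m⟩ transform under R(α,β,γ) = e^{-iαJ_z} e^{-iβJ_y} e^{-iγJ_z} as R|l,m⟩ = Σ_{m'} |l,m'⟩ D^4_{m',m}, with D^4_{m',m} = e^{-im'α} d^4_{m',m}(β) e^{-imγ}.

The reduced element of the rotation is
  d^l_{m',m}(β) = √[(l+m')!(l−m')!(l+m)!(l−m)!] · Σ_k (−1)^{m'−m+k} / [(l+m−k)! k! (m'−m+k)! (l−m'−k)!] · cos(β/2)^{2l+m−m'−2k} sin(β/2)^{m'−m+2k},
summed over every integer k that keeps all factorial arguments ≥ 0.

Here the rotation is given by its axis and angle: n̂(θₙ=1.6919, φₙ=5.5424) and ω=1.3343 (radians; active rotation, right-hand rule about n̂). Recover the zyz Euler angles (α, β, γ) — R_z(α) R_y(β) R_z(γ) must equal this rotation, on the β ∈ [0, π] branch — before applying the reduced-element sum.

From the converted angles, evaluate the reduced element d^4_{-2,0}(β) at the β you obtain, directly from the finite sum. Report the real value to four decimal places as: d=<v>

d=-0.2148

Axis–angle → zyz. n̂ = (sinθₙcosφₙ, sinθₙsinφₙ, cosθₙ) = (+0.732534, -0.669925, -0.120808), ω = 1.3343.
R = I cosω + sinω [n̂]ₓ + (1−cosω) n̂n̂ᵀ gives
  R = [+0.645178, -0.258318, -0.719039; -0.493208, +0.577944, -0.650174; +0.583516, +0.774114, +0.245473]
β = atan2(√(R₁₃²+R₂₃²), R₃₃) = 1.322789; α = atan2(R₂₃, R₁₃) mod 2π = 3.876738; γ = atan2(R₃₂, −R₃₁) mod 2π = 2.216716
d^4_{-2,0}(β=1.3228) via the finite sum:
c=cos(1.322789/2)=0.789137, s=sin(1.322789/2)=0.614218; N=√[2·720·24·24]=910.735966
Admissible k: 2..4 (factorial args all ≥0)
  k=2: (−1)^0·910.7360/(96)·0.7891^6·0.6142^2 = +0.864329
  k=3: (−1)^1·910.7360/(36)·0.7891^4·0.6142^4 = -1.396330
  k=4: (−1)^2·910.7360/(96)·0.7891^2·0.6142^6 = +0.317220
d^4_{-2,0}(1.3228) = +0.864329 -1.396330 +0.317220 = -0.214782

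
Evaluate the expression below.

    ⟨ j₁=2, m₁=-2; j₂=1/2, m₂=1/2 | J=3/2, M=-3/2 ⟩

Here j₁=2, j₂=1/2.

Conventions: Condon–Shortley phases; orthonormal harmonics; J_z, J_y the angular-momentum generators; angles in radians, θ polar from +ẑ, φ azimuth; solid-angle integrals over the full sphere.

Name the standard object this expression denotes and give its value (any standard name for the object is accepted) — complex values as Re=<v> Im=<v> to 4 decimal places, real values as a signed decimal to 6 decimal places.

This is a Clebsch–Gordan (vector-coupling) coefficient.
triangle: 1!*3!*0!/5! = 6/120
(j±m)!: 0!*4!*1!*0!*0!*3! = 144
prefactor² = (2J+1)*Δ*N² = 144/5
  k=1: −1/(1!*0!*3!*0!*0!*0!) = -1/6
Σ = -1/6  ⇒  CG² = 144/5*(-1/6)² = 4/5
CG = −√(4/5) = -0.894427

Clebsch–Gordan coefficient, −√(4/5) ≈ -0.894427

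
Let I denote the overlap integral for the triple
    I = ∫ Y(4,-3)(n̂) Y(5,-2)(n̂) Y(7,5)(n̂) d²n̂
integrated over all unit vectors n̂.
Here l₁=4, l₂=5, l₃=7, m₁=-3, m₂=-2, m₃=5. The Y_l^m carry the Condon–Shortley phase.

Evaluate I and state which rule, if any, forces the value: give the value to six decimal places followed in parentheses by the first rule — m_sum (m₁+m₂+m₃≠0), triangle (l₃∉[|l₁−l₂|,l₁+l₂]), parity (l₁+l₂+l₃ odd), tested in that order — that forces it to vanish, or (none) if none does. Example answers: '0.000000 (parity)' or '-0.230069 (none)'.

-0.026159 (none)

Checks pass: Σm=0; 16 even; l₃=7∈[1,9].
(2·4+1)(2·5+1)(2·7+1) = 1485
Δ: 2! 6! 8! / 17! → 1/6126120
sum: t=0:+1/69120 t=1:−1/20736 t=2:+1/69120 = -1/51840
3j²(4 5 7; 0 0 0) = Δ·Π!·Σ² = 280/21879  (sign +1)
sum: t=1:−1/1036800 t=2:+1/1209600 = -1/7257600
3j²(4 5 7; -3 -2 5) = Δ·Π!·Σ² = 1/2210  (sign -1)
combine: 4πI² = 1485·280/21879·1/2210 = 420/48841
take √, sign -1: I = -0.02615938
No selection rule forces the value: the integral is nonzero (none).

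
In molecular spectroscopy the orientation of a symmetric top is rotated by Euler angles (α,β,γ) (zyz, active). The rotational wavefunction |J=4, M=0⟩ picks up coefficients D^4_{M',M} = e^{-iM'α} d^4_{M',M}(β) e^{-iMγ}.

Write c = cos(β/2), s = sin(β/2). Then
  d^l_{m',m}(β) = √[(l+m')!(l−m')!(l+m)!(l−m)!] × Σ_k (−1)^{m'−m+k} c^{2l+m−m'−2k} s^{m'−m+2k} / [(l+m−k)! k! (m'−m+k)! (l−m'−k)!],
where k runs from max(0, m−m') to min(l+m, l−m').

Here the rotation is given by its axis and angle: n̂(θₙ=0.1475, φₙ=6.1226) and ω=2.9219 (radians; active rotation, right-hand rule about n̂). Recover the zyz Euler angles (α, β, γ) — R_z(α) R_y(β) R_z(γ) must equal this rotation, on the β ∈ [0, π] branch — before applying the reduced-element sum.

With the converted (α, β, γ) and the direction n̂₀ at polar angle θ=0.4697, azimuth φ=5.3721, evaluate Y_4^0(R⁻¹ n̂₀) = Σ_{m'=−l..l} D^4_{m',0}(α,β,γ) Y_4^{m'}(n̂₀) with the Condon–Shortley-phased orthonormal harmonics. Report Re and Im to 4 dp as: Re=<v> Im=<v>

Re=0.5276 Im=0.0000

Axis–angle → zyz. n̂ = (sinθₙcosφₙ, sinθₙsinφₙ, cosθₙ) = (+0.145075, -0.023499, +0.989142), ω = 2.9219.
R = I cosω + sinω [n̂]ₓ + (1−cosω) n̂n̂ᵀ gives
  R = [-0.934377, -0.222300, +0.278429; +0.208827, -0.974873, -0.077546; +0.288671, -0.014313, +0.957321]
β = atan2(√(R₁₃²+R₂₃²), R₃₃) = 0.293209; α = atan2(R₂₃, R₁₃) mod 2π = 6.011558; γ = atan2(R₃₂, −R₃₁) mod 2π = 3.191136
Need the full column D^4_{m',0} for m'=−4..4 at α=6.0116, β=0.2932, γ=3.1911.
cos(β/2)=0.989273, sin(β/2)=0.146080
d^4_{-4,0}: single k=4 term ⇒ +0.003649;  D = +0.001699-0.003229i
d^4_{-3,0}: k∈[3..4] ⇒ +0.034948 -0.000762 = +0.034186;  D = +0.023450-0.024875i
d^4_{-2,0}: k∈[2..4] ⇒ +0.189758 -0.011034 +0.000090 = +0.178814;  D = +0.153070-0.092434i
d^4_{-1,0}: k∈[1..4] ⇒ +0.605784 -0.079254 +0.001728 -0.000006 = +0.528253;  D = +0.508885-0.141730i
d^4_{0,0}: k∈[0..4] ⇒ +0.917336 -0.320035 +0.015701 -0.000152 +0.000000 = +0.612850;  D = +0.612850+0.000000i
d^4_{1,0}: k∈[0..3] ⇒ -0.605784 +0.079254 -0.001728 +0.000006 = -0.528253;  D = -0.508885-0.141730i
d^4_{2,0}: k∈[0..2] ⇒ +0.189758 -0.011034 +0.000090 = +0.178814;  D = +0.153070+0.092434i
d^4_{3,0}: k∈[0..1] ⇒ -0.034948 +0.000762 = -0.034186;  D = -0.023450-0.024875i
d^4_{4,0}: single k=0 term ⇒ +0.003649;  D = +0.001699+0.003229i
Y_4^{m'}(θ=0.4697,φ=5.3721) and Σ D·Y over m':
  (+0.0017-0.0032i)·(-0.0163-0.0089i)  (+0.0234-0.0249i)·(-0.0950+0.0411i)  (+0.1531-0.0924i)·(-0.0778+0.3031i)  (+0.5089-0.1417i)·(+0.3003+0.3871i)  (+0.6129+0.0000i)·(+0.1348+0.0000i)  (-0.5089-0.1417i)·(-0.3003+0.3871i)  (+0.1531+0.0924i)·(-0.0778-0.3031i)  (-0.0234-0.0249i)·(+0.0950+0.0411i)  (+0.0017+0.0032i)·(-0.0163+0.0089i)
Y_4^0(R⁻¹ n̂) = +0.527649+0.000000i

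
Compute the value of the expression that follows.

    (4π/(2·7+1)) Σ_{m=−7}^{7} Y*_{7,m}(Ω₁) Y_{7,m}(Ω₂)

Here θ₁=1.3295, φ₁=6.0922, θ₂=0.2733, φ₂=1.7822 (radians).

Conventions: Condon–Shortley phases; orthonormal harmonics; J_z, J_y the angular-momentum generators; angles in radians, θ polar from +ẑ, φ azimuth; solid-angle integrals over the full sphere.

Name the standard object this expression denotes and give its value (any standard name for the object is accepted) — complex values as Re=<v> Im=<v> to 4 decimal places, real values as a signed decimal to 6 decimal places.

This sum is the spherical-harmonic addition theorem: it equals the Legendre polynomial P_l(cos γ) of the angle γ between the two directions.
Expand P_7 via completeness: Σ_{m} conj(Y_{7,m}) at Ω₁ times Y_{7,m} at Ω₂ —
  m=-7: (+0.094339-0.395950i) × (+0.000052+0.000005i) = +0.000007-0.000020i  (running Σ = +0.000007-0.000020i)
  m=-6: (+0.154495-0.341467i) × (-0.000207+0.000665i) = +0.000195+0.000174i  (running Σ = +0.000202+0.000153i)
  m=-5: (-0.047150+0.066624i) × (-0.005060-0.002855i) = +0.000429-0.000202i  (running Σ = +0.000631-0.000049i)
  m=-4: (-0.254176+0.243496i) × (+0.022519-0.025408i) = +0.000463+0.011941i  (running Σ = +0.001094+0.011892i)
  m=-3: (-0.025747+0.016611i) × (+0.083441+0.113435i) = -0.004033-0.001535i  (running Σ = -0.002939+0.010358i)
  m=-2: (+0.300461-0.120695i) × (-0.359686+0.161839i) = -0.088538+0.092038i  (running Σ = -0.091477+0.102396i)
  m=-1: (+0.071533-0.013830i) × (-0.132279-0.616368i) = -0.017987-0.042261i  (running Σ = -0.109464+0.060135i)
  m=0: (-0.313170-0.000000i) × (+0.213736+0.000000i) = -0.066936-0.000000i  (running Σ = -0.176400+0.060135i)
  m=1: (-0.071533-0.013830i) × (+0.132279-0.616368i) = -0.017987+0.042261i  (running Σ = -0.194387+0.102396i)
  m=2: (+0.300461+0.120695i) × (-0.359686-0.161839i) = -0.088538-0.092038i  (running Σ = -0.282925+0.010358i)
  m=3: (+0.025747+0.016611i) × (-0.083441+0.113435i) = -0.004033+0.001535i  (running Σ = -0.286958+0.011892i)
  m=4: (-0.254176-0.243496i) × (+0.022519+0.025408i) = +0.000463-0.011941i  (running Σ = -0.286495-0.000049i)
  m=5: (+0.047150+0.066624i) × (+0.005060-0.002855i) = +0.000429+0.000202i  (running Σ = -0.286066+0.000153i)
  m=6: (+0.154495+0.341467i) × (-0.000207-0.000665i) = +0.000195-0.000174i  (running Σ = -0.285871-0.000020i)
  m=7: (-0.094339-0.395950i) × (-0.000052+0.000005i) = +0.000007+0.000020i  (running Σ = -0.285864-0.000000i)
Σ over m = -0.285864-0.000000i; ×(4π/15) → -0.239485-0.000000i. Real part: -0.239485

Legendre polynomial (addition theorem), -0.239485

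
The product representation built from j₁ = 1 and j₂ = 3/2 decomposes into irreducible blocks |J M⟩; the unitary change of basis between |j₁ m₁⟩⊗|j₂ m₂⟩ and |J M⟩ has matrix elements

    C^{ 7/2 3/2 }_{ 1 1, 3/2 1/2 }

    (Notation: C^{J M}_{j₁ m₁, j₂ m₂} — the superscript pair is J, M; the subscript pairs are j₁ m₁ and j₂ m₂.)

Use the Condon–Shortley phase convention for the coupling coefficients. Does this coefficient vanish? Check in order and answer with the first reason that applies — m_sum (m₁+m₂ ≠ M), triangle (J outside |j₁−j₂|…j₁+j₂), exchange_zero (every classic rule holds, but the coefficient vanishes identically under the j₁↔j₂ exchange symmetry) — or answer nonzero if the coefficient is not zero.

triangle

m-sum: m₁+m₂ = 1+1/2 = 3/2, M = 3/2  ✓
triangle: need |j₁−j₂| ≤ J ≤ j₁+j₂, i.e. J ∈ [1/2, 5/2]; J = 7/2 is outside ✗ ⇒ coefficient is 0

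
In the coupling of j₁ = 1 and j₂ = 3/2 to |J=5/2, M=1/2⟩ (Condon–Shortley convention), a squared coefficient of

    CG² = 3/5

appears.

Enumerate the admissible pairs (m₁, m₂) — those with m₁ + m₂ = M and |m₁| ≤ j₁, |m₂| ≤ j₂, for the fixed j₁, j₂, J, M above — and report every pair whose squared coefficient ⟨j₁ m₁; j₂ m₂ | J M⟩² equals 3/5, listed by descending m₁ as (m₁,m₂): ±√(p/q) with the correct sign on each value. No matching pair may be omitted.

(0,1/2): +√(3/5)

Admissible pairs with m₁+m₂ = M = 1/2: (-1,3/2), (0,1/2), (1,-1/2)
  (m₁,m₂)=(1,-1/2): CG² = 3/10, CG = +√(3/10)
  (m₁,m₂)=(0,1/2): CG² = 3/5, CG = +√(3/5)   ← matches the target
  (m₁,m₂)=(-1,3/2): CG² = 1/10, CG = +√(1/10)
Pairs with CG² = 3/5: (0,1/2): +√(3/5)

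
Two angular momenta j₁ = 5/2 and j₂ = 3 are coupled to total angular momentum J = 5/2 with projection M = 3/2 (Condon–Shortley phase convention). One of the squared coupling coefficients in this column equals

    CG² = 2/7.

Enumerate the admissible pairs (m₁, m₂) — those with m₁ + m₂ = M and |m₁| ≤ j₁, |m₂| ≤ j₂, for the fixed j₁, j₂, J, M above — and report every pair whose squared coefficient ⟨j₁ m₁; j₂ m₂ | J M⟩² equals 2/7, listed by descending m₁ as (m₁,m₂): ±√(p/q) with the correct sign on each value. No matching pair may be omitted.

Admissible pairs with m₁+m₂ = M = 3/2: (-3/2,3), (-1/2,2), (1/2,1), (3/2,0), (5/2,-1)
  (m₁,m₂)=(5/2,-1): CG² = 2/7, CG = +√(2/7)   ← matches the target
  (m₁,m₂)=(3/2,0): CG² = 7/30, CG = −√(7/30)
  (m₁,m₂)=(1/2,1): CG² = 1/35, CG = +√(1/35)
  (m₁,m₂)=(-1/2,2): CG² = 1/14, CG = +√(1/14)
  (m₁,m₂)=(-3/2,3): CG² = 8/21, CG = −√(8/21)
Pairs with CG² = 2/7: (5/2,-1): +√(2/7)

(5/2,-1): +√(2/7)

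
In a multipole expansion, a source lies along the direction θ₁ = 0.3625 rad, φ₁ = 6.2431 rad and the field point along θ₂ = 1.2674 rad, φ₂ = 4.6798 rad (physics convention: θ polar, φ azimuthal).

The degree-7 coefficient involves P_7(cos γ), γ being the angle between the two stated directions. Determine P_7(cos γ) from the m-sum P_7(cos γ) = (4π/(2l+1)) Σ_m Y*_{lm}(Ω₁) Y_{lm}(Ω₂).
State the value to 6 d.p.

-0.248951

Addition theorem: P_7(cos γ) = (4π/15) Σ_m Y*_{lm}(Ω₁) Y_{lm}(Ω₂), m = −7…7:
  term(m=-7) = -0.00001 - 0.00013j   from Y*(Ω₁)=0.00034 - 0.00010j, Y(Ω₂)=0.08152 - 0.35114j
  term(m=-6) = -0.00147 + 0.00007j   from Y*(Ω₁)=0.00338 - 0.00083j, Y(Ω₂)=-0.41421 - 0.08204j
  term(m=-5) = 0.00004 + 0.00099j   from Y*(Ω₁)=0.02090 - 0.00425j, Y(Ω₂)=-0.00756 + 0.04596j
  term(m=-4) = -0.03035 + 0.00091j   from Y*(Ω₁)=0.08960 - 0.01449j, Y(Ω₂)=-0.33171 - 0.04349j
  term(m=-3) = 0.00102 + 0.04536j   from Y*(Ω₁)=0.26740 - 0.03231j, Y(Ω₂)=-0.01644 + 0.16764j
  term(m=-2) = -0.13923 + 0.00209j   from Y*(Ω₁)=0.51581 - 0.04144j, Y(Ω₂)=-0.26852 - 0.01753j
  term(m=-1) = 0.00075 + 0.10054j   from Y*(Ω₁)=0.48313 - 0.01938j, Y(Ω₂)=-0.00678 + 0.20783j
  term(m=+0) = 0.04132 + 0.00000j   from Y*(Ω₁)=-0.16741 + 0.00000j, Y(Ω₂)=-0.24684 + 0.00000j
  term(m=+1) = 0.00075 - 0.10054j   from Y*(Ω₁)=-0.48313 - 0.01938j, Y(Ω₂)=0.00678 + 0.20783j
  term(m=+2) = -0.13923 - 0.00209j   from Y*(Ω₁)=0.51581 + 0.04144j, Y(Ω₂)=-0.26852 + 0.01753j
  term(m=+3) = 0.00102 - 0.04536j   from Y*(Ω₁)=-0.26740 - 0.03231j, Y(Ω₂)=0.01644 + 0.16764j
  term(m=+4) = -0.03035 - 0.00091j   from Y*(Ω₁)=0.08960 + 0.01449j, Y(Ω₂)=-0.33171 + 0.04349j
  term(m=+5) = 0.00004 - 0.00099j   from Y*(Ω₁)=-0.02090 - 0.00425j, Y(Ω₂)=0.00756 + 0.04596j
  term(m=+6) = -0.00147 - 0.00007j   from Y*(Ω₁)=0.00338 + 0.00083j, Y(Ω₂)=-0.41421 + 0.08204j
  term(m=+7) = -0.00001 + 0.00013j   from Y*(Ω₁)=-0.00034 - 0.00010j, Y(Ω₂)=-0.08152 - 0.35114j
Σ over m = -0.29716 - 0.00000j; ×(4π/15) → -0.24895 - 0.00000j. Real part: -0.248951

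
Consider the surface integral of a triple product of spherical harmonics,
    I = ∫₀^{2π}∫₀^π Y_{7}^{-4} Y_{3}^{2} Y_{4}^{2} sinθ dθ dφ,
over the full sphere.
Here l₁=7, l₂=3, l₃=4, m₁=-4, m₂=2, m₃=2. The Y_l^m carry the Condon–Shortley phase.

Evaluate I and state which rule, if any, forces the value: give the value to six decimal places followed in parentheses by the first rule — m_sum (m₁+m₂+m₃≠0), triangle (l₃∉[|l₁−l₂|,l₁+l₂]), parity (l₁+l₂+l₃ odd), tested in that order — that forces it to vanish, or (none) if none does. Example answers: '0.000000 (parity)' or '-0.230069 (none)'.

0.250850 (none)

m-sum 0 ✓  L=14 even ✓  4≤4≤10 ✓
Π(2lᵢ+1) = 15×7×9 = 945
triangle coeff Δ(7,3,4) = 1/45045
Σ_t [3,3]: t=3:−1/20736 = -1/20736
(3j)²=35/1287 [(7 3 4; 0 0 0)], sign=-1
Σ_t [5,5]: t=5:−1/172800 = -1/172800
(3j)²=2/65 [(7 3 4; -4 2 2)], sign=-1
⇒ 4πI² = 1470/1859
I = (+1)√(1470/1859/(4π)) = 0.25084996
No selection rule forces the value: the integral is nonzero (none).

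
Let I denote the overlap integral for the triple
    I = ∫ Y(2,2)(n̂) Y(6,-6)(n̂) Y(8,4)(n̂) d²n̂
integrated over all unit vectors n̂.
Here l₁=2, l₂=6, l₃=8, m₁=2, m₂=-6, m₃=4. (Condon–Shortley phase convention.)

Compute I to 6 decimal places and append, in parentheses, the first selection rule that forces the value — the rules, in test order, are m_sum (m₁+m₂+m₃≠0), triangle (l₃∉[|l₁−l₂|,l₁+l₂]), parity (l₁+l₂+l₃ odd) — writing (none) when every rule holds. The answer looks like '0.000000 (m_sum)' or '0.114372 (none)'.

Checks pass: Σm=0; 16 even; l₃=8∈[4,8].
(2·2+1)(2·6+1)(2·8+1) = 1105
Δ: 0! 4! 12! / 17! → 1/30940
sum: t=0:+1/2073600 = 1/2073600
3j²(2 6 8; 0 0 0) = Δ·Π!·Σ² = 28/1105  (sign +1)
sum: t=0:+1/11496038400 = 1/11496038400
3j²(2 6 8; 2 -6 4) = Δ·Π!·Σ² = 1/30940  (sign +1)
combine: 4πI² = 1105·28/1105·1/30940 = 1/1105
take √, sign +1: I = 0.00848621
No selection rule forces the value: the integral is nonzero (none).

0.008486 (none)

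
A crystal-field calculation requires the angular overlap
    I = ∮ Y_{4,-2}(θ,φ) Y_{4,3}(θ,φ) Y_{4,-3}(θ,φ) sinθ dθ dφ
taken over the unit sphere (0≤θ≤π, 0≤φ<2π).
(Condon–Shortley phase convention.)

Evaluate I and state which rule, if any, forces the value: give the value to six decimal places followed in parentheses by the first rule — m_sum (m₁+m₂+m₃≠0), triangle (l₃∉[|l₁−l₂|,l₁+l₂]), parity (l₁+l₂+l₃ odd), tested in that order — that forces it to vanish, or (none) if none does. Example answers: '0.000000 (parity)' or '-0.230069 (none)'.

-2 + 3 − 3 = -2 ≠ 0: azimuthal integral kills it; I = 0

0.000000 (m_sum)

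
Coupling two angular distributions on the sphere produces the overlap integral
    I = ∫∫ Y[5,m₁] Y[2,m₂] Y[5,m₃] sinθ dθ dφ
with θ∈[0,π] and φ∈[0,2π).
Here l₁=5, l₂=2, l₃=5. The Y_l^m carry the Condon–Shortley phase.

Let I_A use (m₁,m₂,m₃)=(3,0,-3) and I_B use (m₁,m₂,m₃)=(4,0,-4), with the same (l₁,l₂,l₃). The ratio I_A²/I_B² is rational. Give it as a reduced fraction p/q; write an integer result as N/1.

1/36

Shared (l₁,l₂,l₃)=(5,2,5): N and (l;000)² cancel in I_A²/I_B².
A: Δ = 2!·8!·2!/13! = 1/38610; Racah Σ t=0..2: t=0:+1/5760 t=1:−1/5040 t=2:+1/161280 = -1/53760; ⇒ 3j(5 2 5; 3 0 -3)² = 1/4290, sgn -1
B: Δ = 2!·8!·2!/13! = 1/38610; Racah Σ t=0..1: t=0:+1/20160 t=1:−1/40320 = 1/40320; ⇒ 3j(5 2 5; 4 0 -4)² = 6/715, sgn -1
I_A²/I_B² = (1/4290)/(6/715) = 1/36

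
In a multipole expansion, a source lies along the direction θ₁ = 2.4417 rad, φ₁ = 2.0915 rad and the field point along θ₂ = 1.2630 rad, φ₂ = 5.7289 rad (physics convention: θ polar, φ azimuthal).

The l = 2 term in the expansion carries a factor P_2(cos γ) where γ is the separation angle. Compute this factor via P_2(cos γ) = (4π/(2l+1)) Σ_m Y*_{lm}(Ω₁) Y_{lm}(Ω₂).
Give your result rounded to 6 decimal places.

0.393240

Summing Y*_{l m}(θ₁,φ₁)·Y_{l m}(θ₂,φ₂) over m ∈ [−2, 2]; prefactor 4π/(2·2+1) = 2.513274:
  m=-2: (-0.080937, -0.138331) × (0.156445, 0.314006) = (0.030775, -0.047056)  (running Σ = (0.030775, -0.047056))
  m=-1: (0.189365, -0.330193) × (0.189655, 0.117400) = (0.074679, -0.040391)  (running Σ = (0.105453, -0.087447))
  m=0: (0.238205, -0.000000) × (-0.228548, 0.000000) = (-0.054441, 0.000000)  (running Σ = (0.051012, -0.087447))
  m=1: (-0.189365, -0.330193) × (-0.189655, 0.117400) = (0.074679, 0.040391)  (running Σ = (0.125691, -0.047056))
  m=2: (-0.080937, 0.138331) × (0.156445, -0.314006) = (0.030775, 0.047056)  (running Σ = (0.156465, 0.000000))
Total Σ_m = (0.156465, 0.000000). Multiply by 2.513274: (0.393240, 0.000000). P_2(cos γ) = 0.393240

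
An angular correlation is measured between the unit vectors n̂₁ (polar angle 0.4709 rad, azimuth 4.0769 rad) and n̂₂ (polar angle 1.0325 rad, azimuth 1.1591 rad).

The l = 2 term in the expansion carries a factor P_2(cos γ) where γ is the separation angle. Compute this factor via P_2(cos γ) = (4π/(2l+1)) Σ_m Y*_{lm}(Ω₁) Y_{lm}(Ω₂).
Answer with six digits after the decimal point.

-0.491093

Summing Y*_{l m}(θ₁,φ₁)·Y_{l m}(θ₂,φ₂) over m ∈ [−2, 2]; prefactor 4π/(2·2+1) = 2.513274:
  m=-2: (-0.023482, 0.075961) × (-0.193554, -0.208850) = (0.020410, -0.009798)  (running Σ = (0.020410, -0.009798))
  m=-1: (-0.185401, -0.251372) × (0.136078, -0.311641) = (-0.103567, 0.023572)  (running Σ = (-0.083157, 0.013774))
  m=0: (0.436029, -0.000000) × (-0.066704, 0.000000) = (-0.029085, 0.000000)  (running Σ = (-0.112242, 0.013774))
  m=1: (0.185401, -0.251372) × (-0.136078, -0.311641) = (-0.103567, -0.023572)  (running Σ = (-0.215809, -0.009798))
  m=2: (-0.023482, -0.075961) × (-0.193554, 0.208850) = (0.020410, 0.009798)  (running Σ = (-0.195400, 0.000000))
Total Σ_m = (-0.195400, 0.000000). Multiply by 2.513274: (-0.491093, 0.000000). P_2(cos γ) = -0.491093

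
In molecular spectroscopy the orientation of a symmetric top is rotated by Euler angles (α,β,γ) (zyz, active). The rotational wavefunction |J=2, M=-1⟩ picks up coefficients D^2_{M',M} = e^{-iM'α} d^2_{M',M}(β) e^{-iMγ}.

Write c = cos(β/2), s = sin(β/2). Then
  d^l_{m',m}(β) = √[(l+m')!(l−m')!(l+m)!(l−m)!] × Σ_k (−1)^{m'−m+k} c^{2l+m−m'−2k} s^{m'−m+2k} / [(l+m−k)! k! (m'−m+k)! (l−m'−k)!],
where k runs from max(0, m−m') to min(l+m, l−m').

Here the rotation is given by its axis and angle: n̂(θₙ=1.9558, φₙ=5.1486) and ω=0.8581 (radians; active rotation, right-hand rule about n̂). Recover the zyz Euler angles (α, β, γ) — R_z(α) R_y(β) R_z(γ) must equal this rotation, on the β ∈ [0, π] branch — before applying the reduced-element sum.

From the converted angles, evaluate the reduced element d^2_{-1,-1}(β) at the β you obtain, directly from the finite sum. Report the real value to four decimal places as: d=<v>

Axis–angle → zyz. n̂ = (sinθₙcosφₙ, sinθₙsinφₙ, cosθₙ) = (+0.391579, -0.840011, -0.375563), ω = 0.8581.
R = I cosω + sinω [n̂]ₓ + (1−cosω) n̂n̂ᵀ gives
  R = [+0.706949, +0.170300, -0.686455; -0.398002, +0.898107, -0.187076; +0.584652, +0.405464, +0.702696]
β = atan2(√(R₁₃²+R₂₃²), R₃₃) = 0.791617; α = atan2(R₂₃, R₁₃) mod 2π = 3.407656; γ = atan2(R₃₂, −R₃₁) mod 2π = 2.535234
d^2_{-1,-1}(β=0.7916) via the finite sum:
c=cos(0.791617/2)=0.922685, s=sin(0.791617/2)=0.385554; N=√[1·6·1·6]=6.000000
The bounds max(0,m−m')=0 and min(l+m,l−m')=1 give 2 terms
  k=0: (−1)^0·6.0000/(6)·0.9227^4·0.3856^0 = +0.724793
  k=1: (−1)^1·6.0000/(2)·0.9227^2·0.3856^2 = -0.379664
d^2_{-1,-1}(0.7916) = +0.724793 -0.379664 = +0.345130

d=0.3451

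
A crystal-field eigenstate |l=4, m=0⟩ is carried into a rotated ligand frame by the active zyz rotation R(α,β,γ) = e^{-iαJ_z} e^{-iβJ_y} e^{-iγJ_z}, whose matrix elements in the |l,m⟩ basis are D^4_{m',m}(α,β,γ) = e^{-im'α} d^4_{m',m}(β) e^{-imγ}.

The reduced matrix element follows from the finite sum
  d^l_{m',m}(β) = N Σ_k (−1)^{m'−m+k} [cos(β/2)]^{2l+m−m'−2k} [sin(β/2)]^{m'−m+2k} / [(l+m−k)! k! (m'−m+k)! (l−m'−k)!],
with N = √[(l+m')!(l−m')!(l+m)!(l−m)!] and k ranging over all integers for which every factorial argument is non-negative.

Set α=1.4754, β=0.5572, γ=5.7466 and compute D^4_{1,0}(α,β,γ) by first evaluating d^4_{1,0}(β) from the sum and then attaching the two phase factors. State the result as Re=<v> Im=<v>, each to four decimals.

D^4_{1,0}(1.4754,0.5572,5.7466) = e^{-i·1·1.4754}·d^4_{1,0}(0.5572)·e^{-i·0·5.7466}. Compute d first:
With c≡cos(β/2)=0.961441 and s≡sin(β/2)=0.275010, N=[120·6·24·24]^{1/2}=643.987578
k: max(0,(0)−(1))=0 … min(4+(0),4−(1))=3
  k=0: (−1)^1·643.9876/(144)·0.9614^7·0.2750^1 = -0.933949
  k=1: (−1)^2·643.9876/(24)·0.9614^5·0.2750^3 = +0.458485
  k=2: (−1)^3·643.9876/(24)·0.9614^3·0.2750^5 = -0.037513
  k=3: (−1)^4·643.9876/(144)·0.9614^1·0.2750^7 = +0.000512
d^4_{1,0}(0.5572) = -0.933949 +0.458485 -0.037513 +0.000512 = -0.512465
Attach z-rotation phases: D = e^{-i(1)(1.4754)}·(-0.512465)·e^{-i(0)(5.7466)} = -0.048813+0.510134i

Re=-0.0488 Im=0.5101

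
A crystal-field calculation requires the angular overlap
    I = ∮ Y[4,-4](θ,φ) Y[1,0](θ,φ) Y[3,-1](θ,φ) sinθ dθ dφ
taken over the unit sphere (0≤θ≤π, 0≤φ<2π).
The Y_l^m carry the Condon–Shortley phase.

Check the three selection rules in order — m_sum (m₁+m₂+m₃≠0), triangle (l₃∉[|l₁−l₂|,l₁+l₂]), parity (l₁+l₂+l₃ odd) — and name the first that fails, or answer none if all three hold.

azimuthal sum: -4 + 0 − 1 = -5  ✗
3 ≤ 3 ≤ 5 (triangle on l)
L = 4 + 1 + 3 = 8 (even)

m_sum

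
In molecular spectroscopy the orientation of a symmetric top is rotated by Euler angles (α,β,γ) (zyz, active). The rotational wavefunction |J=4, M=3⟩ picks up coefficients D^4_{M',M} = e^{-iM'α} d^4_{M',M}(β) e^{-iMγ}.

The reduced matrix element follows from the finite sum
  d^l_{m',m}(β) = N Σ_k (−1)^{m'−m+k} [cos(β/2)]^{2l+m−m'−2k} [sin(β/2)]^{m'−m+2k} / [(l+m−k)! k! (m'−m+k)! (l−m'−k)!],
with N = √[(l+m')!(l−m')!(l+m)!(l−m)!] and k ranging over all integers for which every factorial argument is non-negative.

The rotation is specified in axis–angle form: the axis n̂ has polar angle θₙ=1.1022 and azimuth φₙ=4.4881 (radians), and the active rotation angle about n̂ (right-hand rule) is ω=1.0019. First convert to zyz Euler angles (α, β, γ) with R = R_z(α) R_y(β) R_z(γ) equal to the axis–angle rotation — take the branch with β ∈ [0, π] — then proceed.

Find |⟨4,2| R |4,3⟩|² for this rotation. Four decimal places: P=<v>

P=0.0658

Axis–angle → zyz. n̂ = (sinθₙcosφₙ, sinθₙsinφₙ, cosθₙ) = (-0.198438, -0.869856, +0.451634), ω = 1.0019.
R = I cosω + sinω [n̂]ₓ + (1−cosω) n̂n̂ᵀ gives
  R = [+0.556867, -0.300875, -0.774192; +0.460126, +0.887743, -0.014041; +0.691508, -0.348407, +0.632795]
β = atan2(√(R₁₃²+R₂₃²), R₃₃) = 0.885639; α = atan2(R₂₃, R₁₃) mod 2π = 3.159727; γ = atan2(R₃₂, −R₃₁) mod 2π = 3.608305
D^4_{2,3}(3.1597,0.8856,3.6083) = e^{-i·2·3.1597}·d^4_{2,3}(0.8856)·e^{-i·3·3.6083}. Compute d first:
Half-angle: c=0.903547, s=0.428489. N=√(720·2·5040·1)=2693.993318
k∈{1,2} keeps every argument non-negative
  k=1: (−1)^0·2693.9933/(720)·0.9035^7·0.4285^1 = +0.788241
  k=2: (−1)^1·2693.9933/(240)·0.9035^5·0.4285^3 = -0.531811
d^4_{2,3}(0.8856) = +0.788241 -0.531811 = +0.256430
|D^4_{2,3}|² = |d^4_{2,3}(β)|² = (+0.256430)² = 0.065756 (the z-rotation phases have unit modulus)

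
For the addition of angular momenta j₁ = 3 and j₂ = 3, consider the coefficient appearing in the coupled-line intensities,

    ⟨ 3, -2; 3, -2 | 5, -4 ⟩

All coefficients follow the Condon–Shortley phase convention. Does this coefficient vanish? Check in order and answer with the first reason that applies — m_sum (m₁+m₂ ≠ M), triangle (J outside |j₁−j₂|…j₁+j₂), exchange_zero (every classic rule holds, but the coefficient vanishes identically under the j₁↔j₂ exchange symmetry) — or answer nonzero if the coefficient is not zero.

m-sum: m₁+m₂ = -2+(-2) = -4, M = -4  ✓
triangle: |j₁−j₂| = 0 ≤ J = 5 ≤ j₁+j₂ = 6  ✓
exchange: j₁=j₂ and m₁=m₂, and (−1)^(j₁+j₂−J) = (−1)^1 = −1 forces ⟨j₁m₁;j₂m₂|JM⟩ = −⟨j₂m₂;j₁m₁|JM⟩ = −⟨j₁m₁;j₂m₂|JM⟩ ⇒ the coefficient vanishes identically
Racah sum check: Σ_k collapses to 0 ⇒ CG = 0

exchange_zero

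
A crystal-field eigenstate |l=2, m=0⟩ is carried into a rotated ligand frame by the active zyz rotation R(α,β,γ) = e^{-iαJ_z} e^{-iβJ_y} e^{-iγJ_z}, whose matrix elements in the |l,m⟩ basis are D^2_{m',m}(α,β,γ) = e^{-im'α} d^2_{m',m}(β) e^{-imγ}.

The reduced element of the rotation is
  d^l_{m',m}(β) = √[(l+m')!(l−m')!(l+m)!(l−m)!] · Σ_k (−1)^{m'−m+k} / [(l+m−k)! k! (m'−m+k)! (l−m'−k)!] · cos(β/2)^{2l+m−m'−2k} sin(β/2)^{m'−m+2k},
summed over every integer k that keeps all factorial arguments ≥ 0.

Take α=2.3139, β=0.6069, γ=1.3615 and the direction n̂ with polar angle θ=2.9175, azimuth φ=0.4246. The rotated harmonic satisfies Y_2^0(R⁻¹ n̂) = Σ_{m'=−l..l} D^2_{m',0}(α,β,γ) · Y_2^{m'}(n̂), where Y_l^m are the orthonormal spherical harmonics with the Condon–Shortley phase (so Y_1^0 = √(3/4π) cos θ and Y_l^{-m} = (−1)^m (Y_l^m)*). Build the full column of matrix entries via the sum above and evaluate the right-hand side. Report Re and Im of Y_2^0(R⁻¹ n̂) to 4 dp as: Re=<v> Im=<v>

Re=0.3531 Im=0.0000

Need the full column D^2_{m',0} for m'=−2..2 at α=2.3139, β=0.6069, γ=1.3615.
cos(β/2)=0.954311, sin(β/2)=0.298814
d^2_{-2,0}: single k=2 term ⇒ +0.199186;  D = -0.016829-0.198474i
d^2_{-1,0}: k∈[1..2] ⇒ +0.636132 -0.062369 = +0.573763;  D = -0.388194+0.422503i
d^2_{0,0}: k∈[0..2] ⇒ +0.829393 -0.325269 +0.007973 = +0.512096;  D = +0.512096+0.000000i
d^2_{1,0}: k∈[0..1] ⇒ -0.636132 +0.062369 = -0.573763;  D = +0.388194+0.422503i
d^2_{2,0}: single k=0 term ⇒ +0.199186;  D = -0.016829+0.198474i
Y_2^{m'}(θ=2.9175,φ=0.4246) and Σ D·Y over m':
  (-0.0168-0.1985i)·(+0.0126-0.0143i)  (-0.3882+0.4225i)·(-0.1525+0.0690i)  (+0.5121+0.0000i)·(+0.5841+0.0000i)  (+0.3882+0.4225i)·(+0.1525+0.0690i)  (-0.0168+0.1985i)·(+0.0126+0.0143i)
Y_2^0(R⁻¹ n̂) = +0.353134+0.000000i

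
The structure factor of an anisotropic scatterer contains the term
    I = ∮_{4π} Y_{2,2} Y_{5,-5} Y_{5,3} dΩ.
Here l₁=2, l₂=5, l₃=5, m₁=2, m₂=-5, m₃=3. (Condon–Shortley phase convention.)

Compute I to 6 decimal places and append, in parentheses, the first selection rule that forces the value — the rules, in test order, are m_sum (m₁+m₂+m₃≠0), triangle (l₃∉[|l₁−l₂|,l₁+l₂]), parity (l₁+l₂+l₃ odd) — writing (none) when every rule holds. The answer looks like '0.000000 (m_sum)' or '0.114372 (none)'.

0.088588 (none)

Rules hold: Σm=0, L=12 even, 3≤5≤7.
N = 5·11·11 = 605
Δ = 2!·2!·8!/13! = 1/38610
Racah Σ t=0..2: t=0:+1/2880 t=1:−1/576 t=2:+1/2880 = -1/960
⇒ 3j(2 5 5; 0 0 0)² = 10/429, sgn +1
Racah Σ t=0..0: t=0:+1/161280 = 1/161280
⇒ 3j(2 5 5; 2 -5 3)² = 1/143, sgn +1
4πI² = N·(3j₀)²·(3jₘ)² = 50/507
I = +1·√(0.0986193/4π) = 0.08858824
No selection rule forces the value: the integral is nonzero (none).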